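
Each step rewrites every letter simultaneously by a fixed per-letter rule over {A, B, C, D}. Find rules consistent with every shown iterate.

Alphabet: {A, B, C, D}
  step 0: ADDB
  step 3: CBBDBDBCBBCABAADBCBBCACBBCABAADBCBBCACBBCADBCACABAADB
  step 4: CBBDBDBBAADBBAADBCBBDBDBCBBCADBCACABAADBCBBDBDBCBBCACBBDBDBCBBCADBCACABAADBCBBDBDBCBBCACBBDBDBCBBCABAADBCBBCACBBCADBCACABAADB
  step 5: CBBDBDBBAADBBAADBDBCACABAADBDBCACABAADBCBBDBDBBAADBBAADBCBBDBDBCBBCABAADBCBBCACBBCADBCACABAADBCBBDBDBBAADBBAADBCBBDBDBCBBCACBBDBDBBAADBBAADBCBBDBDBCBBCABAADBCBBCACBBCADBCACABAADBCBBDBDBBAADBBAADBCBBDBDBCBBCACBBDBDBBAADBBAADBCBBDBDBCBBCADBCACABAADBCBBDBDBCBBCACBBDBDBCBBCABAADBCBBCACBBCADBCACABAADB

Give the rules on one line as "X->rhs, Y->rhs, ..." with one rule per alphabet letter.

A->CA, B->DB, C->CBB, D->BAA

  step 4 ⇒ step 5: CBBDBDBBAADBBAADBCBBDBDBCBBCADBCACABAADBCBBDBDBCBBCACBBDBDBCBBCADBCACABAADBCBBDBDBCBBCACBBDBDBCBBCABAADBCBBCACBBCADBCACABAADB ⇒ CBB·DB·DB·BAA·DB·BAA·DB·DB·CA·CA·BAA·DB·DB·CA·CA·BAA·DB·CBB·DB·DB·BAA·DB·BAA·DB·CBB·DB·DB·CBB·CA·BAA·DB·CBB·CA·CBB·CA·DB·CA·CA·BAA·DB·CBB·DB·DB·BAA·DB·BAA·DB·CBB·DB·DB·CBB·CA·CBB·DB·DB·BAA·DB·BAA·DB·CBB·DB·DB·CBB·CA·BAA·DB·CBB·CA·CBB·CA·DB·CA·CA·BAA·DB·CBB·DB·DB·BAA·DB·BAA·DB·CBB·DB·DB·CBB·CA·CBB·DB·DB·BAA·DB·BAA·DB·CBB·DB·DB·CBB·CA·DB·CA·CA·BAA·DB·CBB·DB·DB·CBB·CA·CBB·DB·DB·CBB·CA·BAA·DB·CBB·CA·CBB·CA·DB·CA·CA·BAA·DB
    A ↦ CA
    B ↦ DB
    C ↦ CBB
    D ↦ BAA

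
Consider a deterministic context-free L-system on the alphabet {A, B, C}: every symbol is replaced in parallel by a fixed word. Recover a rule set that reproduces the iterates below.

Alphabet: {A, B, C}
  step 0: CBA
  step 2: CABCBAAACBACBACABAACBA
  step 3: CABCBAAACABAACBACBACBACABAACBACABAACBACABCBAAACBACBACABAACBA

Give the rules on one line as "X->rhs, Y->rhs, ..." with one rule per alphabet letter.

A->CBA, B->AA, C->CAB

  step 2 ⇒ step 3: CABCBAAACBACBACABAACBA ⇒ CAB·CBA·AA·CAB·AA·CBA·CBA·CBA·CAB·AA·CBA·CAB·AA·CBA·CAB·CBA·AA·CBA·CBA·CAB·AA·CBA
    A ↦ CBA
    B ↦ AA
    C ↦ CAB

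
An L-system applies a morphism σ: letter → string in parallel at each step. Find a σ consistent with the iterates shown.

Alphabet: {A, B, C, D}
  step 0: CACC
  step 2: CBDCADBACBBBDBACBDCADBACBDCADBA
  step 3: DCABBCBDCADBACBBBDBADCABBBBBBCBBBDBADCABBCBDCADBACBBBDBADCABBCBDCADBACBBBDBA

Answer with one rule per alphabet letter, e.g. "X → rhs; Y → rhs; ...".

  step 2 ⇒ step 3: CBDCADBACBBBDBACBDCADBACBDCADBA ⇒ DCA·BB·CB·DCA·DBA·CB·BB·DBA·DCA·BB·BB·BB·CB·BB·DBA·DCA·BB·CB·DCA·DBA·CB·BB·DBA·DCA·BB·CB·DCA·DBA·CB·BB·DBA
    A ↦ DBA
    B ↦ BB
    C ↦ DCA
    D ↦ CB

A->DBA, B->BB, C->DCA, D->CB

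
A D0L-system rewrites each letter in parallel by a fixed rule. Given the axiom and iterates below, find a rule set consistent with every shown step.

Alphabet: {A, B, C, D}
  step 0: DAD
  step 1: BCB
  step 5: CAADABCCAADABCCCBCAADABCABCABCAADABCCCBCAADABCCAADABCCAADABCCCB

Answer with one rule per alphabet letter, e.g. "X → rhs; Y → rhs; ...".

  step 0 ⇒ step 1: DAD ⇒ B·C·B
    A ↦ C
    D ↦ B
    B ↦ AAD  (constrained at step 1)
    C ↦ ABC  (constrained at step 1)

A->C, B->AAD, C->ABC, D->B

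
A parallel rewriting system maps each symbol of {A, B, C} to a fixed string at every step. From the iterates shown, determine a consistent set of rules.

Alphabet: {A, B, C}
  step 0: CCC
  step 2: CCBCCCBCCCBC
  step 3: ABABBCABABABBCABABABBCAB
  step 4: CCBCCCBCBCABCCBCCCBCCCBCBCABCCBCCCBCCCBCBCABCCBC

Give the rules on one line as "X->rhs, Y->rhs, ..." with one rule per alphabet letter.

  step 3 ⇒ step 4: ABABBCABABABBCABABABBCAB ⇒ CC·BC·CC·BC·BC·AB·CC·BC·CC·BC·CC·BC·BC·AB·CC·BC·CC·BC·CC·BC·BC·AB·CC·BC
    A ↦ CC
    B ↦ BC
    C ↦ AB

A->CC, B->BC, C->AB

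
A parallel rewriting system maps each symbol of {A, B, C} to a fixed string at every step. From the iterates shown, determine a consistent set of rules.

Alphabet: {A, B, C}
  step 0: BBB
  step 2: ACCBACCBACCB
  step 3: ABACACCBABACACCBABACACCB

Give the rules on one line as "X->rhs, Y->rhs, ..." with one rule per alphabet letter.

A->AB, B->CB, C->AC

  step 2 ⇒ step 3: ACCBACCBACCB ⇒ AB·AC·AC·CB·AB·AC·AC·CB·AB·AC·AC·CB
    A ↦ AB
    B ↦ CB
    C ↦ AC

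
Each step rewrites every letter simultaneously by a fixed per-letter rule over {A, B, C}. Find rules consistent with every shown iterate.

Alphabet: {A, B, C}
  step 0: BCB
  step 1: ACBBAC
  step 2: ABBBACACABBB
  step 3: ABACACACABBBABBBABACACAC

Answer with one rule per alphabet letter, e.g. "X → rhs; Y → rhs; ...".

A->AB, B->AC, C->BB

  step 2 ⇒ step 3: ABBBACACABBB ⇒ AB·AC·AC·AC·AB·BB·AB·BB·AB·AC·AC·AC
    A ↦ AB
    B ↦ AC
    C ↦ BB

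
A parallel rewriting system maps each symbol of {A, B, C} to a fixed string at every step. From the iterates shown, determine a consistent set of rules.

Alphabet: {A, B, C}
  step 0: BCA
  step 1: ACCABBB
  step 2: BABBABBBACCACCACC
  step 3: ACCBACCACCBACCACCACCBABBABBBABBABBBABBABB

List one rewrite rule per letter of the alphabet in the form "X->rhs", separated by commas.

  step 2 ⇒ step 3: BABBABBBACCACCACC ⇒ ACC·B·ACC·ACC·B·ACC·ACC·ACC·B·ABB·ABB·B·ABB·ABB·B·ABB·ABB
    A ↦ B
    B ↦ ACC
    C ↦ ABB

A->B, B->ACC, C->ABB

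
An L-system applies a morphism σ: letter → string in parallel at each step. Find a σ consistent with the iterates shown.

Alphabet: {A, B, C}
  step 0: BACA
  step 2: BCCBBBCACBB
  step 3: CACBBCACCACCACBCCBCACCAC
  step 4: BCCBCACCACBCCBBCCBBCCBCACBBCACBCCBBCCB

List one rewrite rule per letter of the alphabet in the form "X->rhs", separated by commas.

A->CC, B->CAC, C->B

  step 3 ⇒ step 4: CACBBCACCACCACBCCBCACCAC ⇒ B·CC·B·CAC·CAC·B·CC·B·B·CC·B·B·CC·B·CAC·B·B·CAC·B·CC·B·B·CC·B
    A ↦ CC
    B ↦ CAC
    C ↦ B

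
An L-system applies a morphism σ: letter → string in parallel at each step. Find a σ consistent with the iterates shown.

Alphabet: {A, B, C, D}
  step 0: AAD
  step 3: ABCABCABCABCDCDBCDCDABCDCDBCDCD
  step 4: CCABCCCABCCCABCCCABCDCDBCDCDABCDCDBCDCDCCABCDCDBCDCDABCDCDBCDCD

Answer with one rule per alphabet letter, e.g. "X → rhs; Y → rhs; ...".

A->CC, B->A, C->BC, D->DCD

  step 3 ⇒ step 4: ABCABCABCABCDCDBCDCDABCDCDBCDCD ⇒ CC·A·BC·CC·A·BC·CC·A·BC·CC·A·BC·DCD·BC·DCD·A·BC·DCD·BC·DCD·CC·A·BC·DCD·BC·DCD·A·BC·DCD·BC·DCD
    A ↦ CC
    B ↦ A
    C ↦ BC
    D ↦ DCD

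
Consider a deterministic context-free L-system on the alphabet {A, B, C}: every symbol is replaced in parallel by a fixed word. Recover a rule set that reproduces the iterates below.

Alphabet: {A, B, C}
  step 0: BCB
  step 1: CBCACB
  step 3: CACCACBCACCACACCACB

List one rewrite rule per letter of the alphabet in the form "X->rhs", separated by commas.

A->C, B->CB, C->CA

  step 0 ⇒ step 1: BCB ⇒ CB·CA·CB
    B ↦ CB
    C ↦ CA
    A ↦ C  (constrained at step 1)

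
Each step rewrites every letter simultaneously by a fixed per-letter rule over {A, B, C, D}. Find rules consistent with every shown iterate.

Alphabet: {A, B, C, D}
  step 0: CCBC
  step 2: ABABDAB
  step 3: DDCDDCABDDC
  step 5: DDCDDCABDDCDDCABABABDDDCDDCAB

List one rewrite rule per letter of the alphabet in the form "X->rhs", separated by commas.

  step 2 ⇒ step 3: ABABDAB ⇒ DD·C·DD·C·AB·DD·C
    A ↦ DD
    B ↦ C
    D ↦ AB
    C ↦ D  (constrained at step 0)

A->DD, B->C, C->D, D->AB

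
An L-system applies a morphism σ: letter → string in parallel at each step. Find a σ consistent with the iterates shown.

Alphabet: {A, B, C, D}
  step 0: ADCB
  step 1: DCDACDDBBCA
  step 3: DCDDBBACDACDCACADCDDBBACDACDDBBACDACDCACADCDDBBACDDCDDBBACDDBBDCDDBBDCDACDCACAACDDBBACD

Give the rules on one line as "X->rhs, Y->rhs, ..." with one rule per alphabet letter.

  step 0 ⇒ step 1: ADCB ⇒ DCD·ACD·DBB·CA
    A ↦ DCD
    B ↦ CA
    C ↦ DBB
    D ↦ ACD

A->DCD, B->CA, C->DBB, D->ACD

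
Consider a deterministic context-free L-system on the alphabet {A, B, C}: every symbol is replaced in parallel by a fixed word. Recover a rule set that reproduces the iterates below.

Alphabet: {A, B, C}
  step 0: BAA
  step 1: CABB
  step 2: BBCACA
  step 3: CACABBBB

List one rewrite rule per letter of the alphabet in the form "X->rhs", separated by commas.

A->B, B->CA, C->B

  step 2 ⇒ step 3: BBCACA ⇒ CA·CA·B·B·B·B
    A ↦ B
    B ↦ CA
    C ↦ B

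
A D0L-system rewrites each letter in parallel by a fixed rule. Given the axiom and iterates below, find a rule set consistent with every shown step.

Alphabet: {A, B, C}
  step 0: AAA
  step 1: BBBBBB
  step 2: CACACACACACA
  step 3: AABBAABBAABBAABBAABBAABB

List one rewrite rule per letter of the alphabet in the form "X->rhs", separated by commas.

A->BB, B->CA, C->AA

  step 2 ⇒ step 3: CACACACACACA ⇒ AA·BB·AA·BB·AA·BB·AA·BB·AA·BB·AA·BB
    A ↦ BB
    C ↦ AA
  step 1 ⇒ step 2: BBBBBB ⇒ CA·CA·CA·CA·CA·CA
    B ↦ CA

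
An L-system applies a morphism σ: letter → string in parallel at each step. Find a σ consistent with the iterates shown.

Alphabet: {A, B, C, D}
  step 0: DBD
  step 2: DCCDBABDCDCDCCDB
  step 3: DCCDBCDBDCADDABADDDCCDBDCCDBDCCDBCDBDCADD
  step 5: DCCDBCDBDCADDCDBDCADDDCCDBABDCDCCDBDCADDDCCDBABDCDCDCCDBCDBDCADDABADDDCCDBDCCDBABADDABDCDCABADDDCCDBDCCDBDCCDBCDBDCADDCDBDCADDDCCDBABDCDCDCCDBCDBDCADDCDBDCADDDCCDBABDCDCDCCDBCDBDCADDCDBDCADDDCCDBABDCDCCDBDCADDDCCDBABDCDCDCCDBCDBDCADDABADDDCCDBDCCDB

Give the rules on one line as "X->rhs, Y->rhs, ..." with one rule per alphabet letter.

A->AB, B->ADD, C->CDB, D->DC

  step 2 ⇒ step 3: DCCDBABDCDCDCCDB ⇒ DC·CDB·CDB·DC·ADD·AB·ADD·DC·CDB·DC·CDB·DC·CDB·CDB·DC·ADD
    A ↦ AB
    B ↦ ADD
    C ↦ CDB
    D ↦ DC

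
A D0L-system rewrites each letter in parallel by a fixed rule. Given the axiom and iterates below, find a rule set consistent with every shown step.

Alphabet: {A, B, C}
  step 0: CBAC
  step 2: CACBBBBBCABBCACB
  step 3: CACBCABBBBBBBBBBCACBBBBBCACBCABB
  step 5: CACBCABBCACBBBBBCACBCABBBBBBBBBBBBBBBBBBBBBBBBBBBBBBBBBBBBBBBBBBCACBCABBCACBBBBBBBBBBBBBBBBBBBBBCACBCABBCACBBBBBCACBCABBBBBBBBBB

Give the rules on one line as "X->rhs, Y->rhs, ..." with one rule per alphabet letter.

  step 2 ⇒ step 3: CACBBBBBCABBCACB ⇒ CA·CB·CA·BB·BB·BB·BB·BB·CA·CB·BB·BB·CA·CB·CA·BB
    A ↦ CB
    B ↦ BB
    C ↦ CA

A->CB, B->BB, C->CA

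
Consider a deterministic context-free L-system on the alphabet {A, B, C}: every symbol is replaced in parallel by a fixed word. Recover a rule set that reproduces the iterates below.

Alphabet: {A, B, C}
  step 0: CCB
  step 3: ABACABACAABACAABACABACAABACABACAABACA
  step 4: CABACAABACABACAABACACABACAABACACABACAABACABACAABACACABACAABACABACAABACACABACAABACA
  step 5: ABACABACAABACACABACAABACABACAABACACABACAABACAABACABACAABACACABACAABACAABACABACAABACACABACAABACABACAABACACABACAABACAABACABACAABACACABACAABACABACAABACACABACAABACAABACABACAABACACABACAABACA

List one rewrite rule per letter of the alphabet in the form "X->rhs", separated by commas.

A->CA, B->BA, C->ABA

  step 4 ⇒ step 5: CABACAABACABACAABACACABACAABACACABACAABACABACAABACACABACAABACABACAABACACABACAABACA ⇒ ABA·CA·BA·CA·ABA·CA·CA·BA·CA·ABA·CA·BA·CA·ABA·CA·CA·BA·CA·ABA·CA·ABA·CA·BA·CA·ABA·CA·CA·BA·CA·ABA·CA·ABA·CA·BA·CA·ABA·CA·CA·BA·CA·ABA·CA·BA·CA·ABA·CA·CA·BA·CA·ABA·CA·ABA·CA·BA·CA·ABA·CA·CA·BA·CA·ABA·CA·BA·CA·ABA·CA·CA·BA·CA·ABA·CA·ABA·CA·BA·CA·ABA·CA·CA·BA·CA·ABA·CA
    A ↦ CA
    B ↦ BA
    C ↦ ABA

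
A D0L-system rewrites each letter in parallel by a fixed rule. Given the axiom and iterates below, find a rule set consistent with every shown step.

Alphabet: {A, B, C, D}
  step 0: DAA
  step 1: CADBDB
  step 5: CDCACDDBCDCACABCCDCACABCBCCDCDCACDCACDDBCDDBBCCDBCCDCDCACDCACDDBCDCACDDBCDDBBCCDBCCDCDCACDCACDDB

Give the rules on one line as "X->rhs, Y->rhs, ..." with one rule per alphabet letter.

A->DB, B->BC, C->CD, D->CA

  step 0 ⇒ step 1: DAA ⇒ CA·DB·DB
    A ↦ DB
    D ↦ CA
    B ↦ BC  (constrained at step 1)
    C ↦ CD  (constrained at step 1)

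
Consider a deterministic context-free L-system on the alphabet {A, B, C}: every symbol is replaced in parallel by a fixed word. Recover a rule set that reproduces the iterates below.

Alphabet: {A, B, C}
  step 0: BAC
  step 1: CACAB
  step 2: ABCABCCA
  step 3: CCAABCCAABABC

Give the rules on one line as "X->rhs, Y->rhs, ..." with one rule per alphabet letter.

  step 2 ⇒ step 3: ABCABCCA ⇒ C·CA·AB·C·CA·AB·AB·C
    A ↦ C
    B ↦ CA
    C ↦ AB

A->C, B->CA, C->AB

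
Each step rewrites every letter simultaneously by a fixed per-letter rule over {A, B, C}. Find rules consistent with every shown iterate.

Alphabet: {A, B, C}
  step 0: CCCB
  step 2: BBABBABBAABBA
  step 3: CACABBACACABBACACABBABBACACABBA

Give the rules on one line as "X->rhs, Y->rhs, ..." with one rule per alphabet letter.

A->BBA, B->CA, C->A

  step 2 ⇒ step 3: BBABBABBAABBA ⇒ CA·CA·BBA·CA·CA·BBA·CA·CA·BBA·BBA·CA·CA·BBA
    A ↦ BBA
    B ↦ CA
    C ↦ A  (constrained at step 0)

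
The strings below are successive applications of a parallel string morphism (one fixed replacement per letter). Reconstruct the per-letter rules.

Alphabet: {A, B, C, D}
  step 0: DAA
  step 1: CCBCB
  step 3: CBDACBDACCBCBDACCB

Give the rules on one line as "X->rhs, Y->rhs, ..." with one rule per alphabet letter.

A->CB, B->DA, C->AB, D->C

  step 0 ⇒ step 1: DAA ⇒ C·CB·CB
    A ↦ CB
    D ↦ C
    B ↦ DA  (constrained at step 1)
    C ↦ AB  (constrained at step 1)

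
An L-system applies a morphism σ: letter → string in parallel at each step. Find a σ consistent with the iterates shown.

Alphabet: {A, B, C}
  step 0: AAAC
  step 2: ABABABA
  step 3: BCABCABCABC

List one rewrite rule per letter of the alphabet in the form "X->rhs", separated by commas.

A->BC, B->A, C->B

  step 2 ⇒ step 3: ABABABA ⇒ BC·A·BC·A·BC·A·BC
    A ↦ BC
    B ↦ A
    C ↦ B  (constrained at step 0)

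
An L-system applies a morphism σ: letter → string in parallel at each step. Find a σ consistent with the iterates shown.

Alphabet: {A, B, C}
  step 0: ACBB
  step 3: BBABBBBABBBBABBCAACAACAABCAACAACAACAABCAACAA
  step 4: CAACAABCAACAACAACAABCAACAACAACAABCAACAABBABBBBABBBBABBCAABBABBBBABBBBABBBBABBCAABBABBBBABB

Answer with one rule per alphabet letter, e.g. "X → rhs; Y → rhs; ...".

A->B, B->CAA, C->BBA

  step 3 ⇒ step 4: BBABBBBABBBBABBCAACAACAABCAACAACAACAABCAACAA ⇒ CAA·CAA·B·CAA·CAA·CAA·CAA·B·CAA·CAA·CAA·CAA·B·CAA·CAA·BBA·B·B·BBA·B·B·BBA·B·B·CAA·BBA·B·B·BBA·B·B·BBA·B·B·BBA·B·B·CAA·BBA·B·B·BBA·B·B
    A ↦ B
    B ↦ CAA
    C ↦ BBA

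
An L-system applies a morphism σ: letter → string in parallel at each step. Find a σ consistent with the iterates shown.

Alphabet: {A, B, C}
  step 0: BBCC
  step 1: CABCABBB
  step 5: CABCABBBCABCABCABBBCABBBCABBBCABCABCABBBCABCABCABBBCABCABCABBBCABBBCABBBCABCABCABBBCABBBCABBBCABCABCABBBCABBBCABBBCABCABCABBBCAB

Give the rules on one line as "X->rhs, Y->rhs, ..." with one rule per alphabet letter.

A->B, B->CAB, C->B

  step 0 ⇒ step 1: BBCC ⇒ CAB·CAB·B·B
    B ↦ CAB
    C ↦ B
    A ↦ B  (constrained at step 1)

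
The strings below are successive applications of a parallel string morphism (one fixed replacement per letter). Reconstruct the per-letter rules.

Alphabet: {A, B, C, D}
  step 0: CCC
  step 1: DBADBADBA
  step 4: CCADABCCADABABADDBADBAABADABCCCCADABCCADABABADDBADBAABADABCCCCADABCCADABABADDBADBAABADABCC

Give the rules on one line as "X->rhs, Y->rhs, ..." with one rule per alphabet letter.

A->AB, B->AD, C->DBA, D->CC

  step 0 ⇒ step 1: CCC ⇒ DBA·DBA·DBA
    C ↦ DBA
    A ↦ AB  (constrained at step 1)
    B ↦ AD  (constrained at step 1)
    D ↦ CC  (constrained at step 1)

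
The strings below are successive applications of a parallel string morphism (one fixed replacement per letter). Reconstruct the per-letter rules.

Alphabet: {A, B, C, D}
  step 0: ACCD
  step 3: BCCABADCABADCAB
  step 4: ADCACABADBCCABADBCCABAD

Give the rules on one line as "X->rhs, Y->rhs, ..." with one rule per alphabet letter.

A->B, B->AD, C->CA, D->C

  step 3 ⇒ step 4: BCCABADCABADCAB ⇒ AD·CA·CA·B·AD·B·C·CA·B·AD·B·C·CA·B·AD
    A ↦ B
    B ↦ AD
    C ↦ CA
    D ↦ C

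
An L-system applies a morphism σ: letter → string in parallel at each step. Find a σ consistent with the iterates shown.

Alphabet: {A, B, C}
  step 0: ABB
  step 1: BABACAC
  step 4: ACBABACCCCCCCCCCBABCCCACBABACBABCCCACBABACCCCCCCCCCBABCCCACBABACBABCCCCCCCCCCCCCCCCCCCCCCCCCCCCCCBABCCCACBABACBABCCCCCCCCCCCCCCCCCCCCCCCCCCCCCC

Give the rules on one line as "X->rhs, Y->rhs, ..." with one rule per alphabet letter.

  step 0 ⇒ step 1: ABB ⇒ BAB·AC·AC
    A ↦ BAB
    B ↦ AC
    C ↦ CCC  (constrained at step 1)

A->BAB, B->AC, C->CCC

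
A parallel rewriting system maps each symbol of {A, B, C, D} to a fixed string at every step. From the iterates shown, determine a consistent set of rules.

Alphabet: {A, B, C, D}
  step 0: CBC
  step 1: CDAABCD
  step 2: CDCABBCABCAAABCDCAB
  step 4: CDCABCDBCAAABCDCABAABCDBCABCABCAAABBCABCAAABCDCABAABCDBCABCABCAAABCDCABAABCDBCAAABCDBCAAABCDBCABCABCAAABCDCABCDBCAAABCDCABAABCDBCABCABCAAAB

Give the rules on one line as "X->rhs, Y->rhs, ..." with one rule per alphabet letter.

A->BCA, B->AAB, C->CD, D->CAB

  step 1 ⇒ step 2: CDAABCD ⇒ CD·CAB·BCA·BCA·AAB·CD·CAB
    A ↦ BCA
    B ↦ AAB
    C ↦ CD
    D ↦ CAB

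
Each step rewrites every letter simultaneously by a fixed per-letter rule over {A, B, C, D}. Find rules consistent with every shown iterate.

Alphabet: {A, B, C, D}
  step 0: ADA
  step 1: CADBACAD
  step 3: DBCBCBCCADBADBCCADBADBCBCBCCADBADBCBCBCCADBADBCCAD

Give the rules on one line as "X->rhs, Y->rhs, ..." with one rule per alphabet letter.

  step 0 ⇒ step 1: ADA ⇒ CAD·BA·CAD
    A ↦ CAD
    D ↦ BA
    B ↦ DBC  (constrained at step 1)
    C ↦ BC  (constrained at step 1)

A->CAD, B->DBC, C->BC, D->BA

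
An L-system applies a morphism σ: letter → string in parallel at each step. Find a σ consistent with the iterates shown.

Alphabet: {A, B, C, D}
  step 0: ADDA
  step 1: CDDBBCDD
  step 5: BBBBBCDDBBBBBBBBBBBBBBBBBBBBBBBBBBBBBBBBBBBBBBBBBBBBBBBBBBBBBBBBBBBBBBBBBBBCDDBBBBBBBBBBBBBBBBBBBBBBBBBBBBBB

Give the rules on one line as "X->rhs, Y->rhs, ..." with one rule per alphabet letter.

  step 0 ⇒ step 1: ADDA ⇒ CDD·B·B·CDD
    A ↦ CDD
    D ↦ B
    B ↦ BB  (constrained at step 1)
    C ↦ DAB  (constrained at step 1)

A->CDD, B->BB, C->DAB, D->B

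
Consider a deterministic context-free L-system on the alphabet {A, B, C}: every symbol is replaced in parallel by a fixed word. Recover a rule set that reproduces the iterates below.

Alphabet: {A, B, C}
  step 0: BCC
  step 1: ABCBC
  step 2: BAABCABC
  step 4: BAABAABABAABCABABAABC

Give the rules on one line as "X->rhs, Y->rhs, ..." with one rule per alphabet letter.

A->BA, B->A, C->BC

  step 1 ⇒ step 2: ABCBC ⇒ BA·A·BC·A·BC
    A ↦ BA
    B ↦ A
    C ↦ BC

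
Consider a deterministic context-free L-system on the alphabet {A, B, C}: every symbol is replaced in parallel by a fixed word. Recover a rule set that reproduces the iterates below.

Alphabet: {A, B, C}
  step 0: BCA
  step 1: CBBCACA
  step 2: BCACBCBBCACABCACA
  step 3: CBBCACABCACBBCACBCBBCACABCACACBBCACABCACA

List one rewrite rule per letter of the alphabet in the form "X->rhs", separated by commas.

  step 2 ⇒ step 3: BCACBCBBCACABCACA ⇒ CB·BCA·CA·BCA·CB·BCA·CB·CB·BCA·CA·BCA·CA·CB·BCA·CA·BCA·CA
    A ↦ CA
    B ↦ CB
    C ↦ BCA

A->CA, B->CB, C->BCA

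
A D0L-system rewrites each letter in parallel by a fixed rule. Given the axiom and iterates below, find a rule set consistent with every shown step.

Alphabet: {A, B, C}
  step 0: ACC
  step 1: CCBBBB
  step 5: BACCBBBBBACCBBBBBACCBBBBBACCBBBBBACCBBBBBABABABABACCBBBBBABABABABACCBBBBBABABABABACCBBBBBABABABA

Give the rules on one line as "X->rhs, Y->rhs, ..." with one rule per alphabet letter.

  step 0 ⇒ step 1: ACC ⇒ CC·BB·BB
    A ↦ CC
    C ↦ BB
    B ↦ BA  (constrained at step 1)

A->CC, B->BA, C->BB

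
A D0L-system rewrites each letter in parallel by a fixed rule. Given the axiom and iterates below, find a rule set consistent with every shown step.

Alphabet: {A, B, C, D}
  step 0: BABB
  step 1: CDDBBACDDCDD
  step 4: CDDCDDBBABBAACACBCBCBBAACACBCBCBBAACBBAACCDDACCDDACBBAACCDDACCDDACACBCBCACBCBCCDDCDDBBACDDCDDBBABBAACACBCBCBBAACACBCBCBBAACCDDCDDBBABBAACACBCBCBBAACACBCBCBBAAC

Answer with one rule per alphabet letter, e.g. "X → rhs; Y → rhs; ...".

  step 0 ⇒ step 1: BABB ⇒ CDD·BBA·CDD·CDD
    A ↦ BBA
    B ↦ CDD
    C ↦ AC  (constrained at step 1)
    D ↦ BC  (constrained at step 1)

A->BBA, B->CDD, C->AC, D->BC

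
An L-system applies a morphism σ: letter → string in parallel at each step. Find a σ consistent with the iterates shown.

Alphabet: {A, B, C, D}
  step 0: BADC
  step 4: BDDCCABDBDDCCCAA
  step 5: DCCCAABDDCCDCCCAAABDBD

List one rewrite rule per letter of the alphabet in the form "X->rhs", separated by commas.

A->BD, B->DC, C->A, D->C

  step 4 ⇒ step 5: BDDCCABDBDDCCCAA ⇒ DC·C·C·A·A·BD·DC·C·DC·C·C·A·A·A·BD·BD
    A ↦ BD
    B ↦ DC
    C ↦ A
    D ↦ C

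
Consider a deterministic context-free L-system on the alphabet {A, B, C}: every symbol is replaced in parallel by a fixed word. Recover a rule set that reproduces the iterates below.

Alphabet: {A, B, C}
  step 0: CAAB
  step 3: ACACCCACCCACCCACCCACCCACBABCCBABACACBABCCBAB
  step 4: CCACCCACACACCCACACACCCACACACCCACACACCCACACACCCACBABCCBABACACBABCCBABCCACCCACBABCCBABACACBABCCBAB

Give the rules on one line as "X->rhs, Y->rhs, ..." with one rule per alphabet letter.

  step 3 ⇒ step 4: ACACCCACCCACCCACCCACCCACBABCCBABACACBABCCBAB ⇒ CC·AC·CC·AC·AC·AC·CC·AC·AC·AC·CC·AC·AC·AC·CC·AC·AC·AC·CC·AC·AC·AC·CC·AC·BAB·CC·BAB·AC·AC·BAB·CC·BAB·CC·AC·CC·AC·BAB·CC·BAB·AC·AC·BAB·CC·BAB
    A ↦ CC
    B ↦ BAB
    C ↦ AC

A->CC, B->BAB, C->AC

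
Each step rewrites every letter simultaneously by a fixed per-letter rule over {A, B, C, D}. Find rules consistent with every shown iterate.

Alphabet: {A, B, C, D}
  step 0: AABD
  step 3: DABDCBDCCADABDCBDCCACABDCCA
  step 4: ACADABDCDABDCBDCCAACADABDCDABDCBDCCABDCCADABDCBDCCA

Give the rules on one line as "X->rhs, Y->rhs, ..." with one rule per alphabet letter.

A->CA, B->D, C->BDC, D->A

  step 3 ⇒ step 4: DABDCBDCCADABDCBDCCACABDCCA ⇒ A·CA·D·A·BDC·D·A·BDC·BDC·CA·A·CA·D·A·BDC·D·A·BDC·BDC·CA·BDC·CA·D·A·BDC·BDC·CA
    A ↦ CA
    B ↦ D
    C ↦ BDC
    D ↦ A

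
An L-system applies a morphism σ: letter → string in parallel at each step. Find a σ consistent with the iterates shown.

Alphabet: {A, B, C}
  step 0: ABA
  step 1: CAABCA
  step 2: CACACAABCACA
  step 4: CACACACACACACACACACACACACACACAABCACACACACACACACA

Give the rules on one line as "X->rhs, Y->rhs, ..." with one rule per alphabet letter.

A->CA, B->AB, C->CA

  step 1 ⇒ step 2: CAABCA ⇒ CA·CA·CA·AB·CA·CA
    A ↦ CA
    B ↦ AB
    C ↦ CA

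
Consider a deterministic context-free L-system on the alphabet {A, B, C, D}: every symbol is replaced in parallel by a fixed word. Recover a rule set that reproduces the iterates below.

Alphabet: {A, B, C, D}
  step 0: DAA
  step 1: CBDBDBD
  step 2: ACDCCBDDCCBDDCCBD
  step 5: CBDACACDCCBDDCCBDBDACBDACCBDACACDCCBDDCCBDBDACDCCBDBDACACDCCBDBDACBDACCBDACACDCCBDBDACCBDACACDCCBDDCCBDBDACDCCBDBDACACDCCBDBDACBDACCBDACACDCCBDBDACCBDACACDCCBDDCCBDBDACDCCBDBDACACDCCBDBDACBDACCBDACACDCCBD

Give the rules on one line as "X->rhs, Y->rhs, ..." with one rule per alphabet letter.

  step 1 ⇒ step 2: CBDBDBD ⇒ AC·DC·CBD·DC·CBD·DC·CBD
    B ↦ DC
    C ↦ AC
    D ↦ CBD
  step 0 ⇒ step 1: DAA ⇒ CBD·BD·BD
    A ↦ BD

A->BD, B->DC, C->AC, D->CBD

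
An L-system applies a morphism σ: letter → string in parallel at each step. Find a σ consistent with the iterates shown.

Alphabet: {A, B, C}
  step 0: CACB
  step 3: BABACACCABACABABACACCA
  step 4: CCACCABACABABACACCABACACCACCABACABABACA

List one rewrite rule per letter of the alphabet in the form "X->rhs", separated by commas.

A->CA, B->C, C->BA

  step 3 ⇒ step 4: BABACACCABACABABACACCA ⇒ C·CA·C·CA·BA·CA·BA·BA·CA·C·CA·BA·CA·C·CA·C·CA·BA·CA·BA·BA·CA
    A ↦ CA
    B ↦ C
    C ↦ BA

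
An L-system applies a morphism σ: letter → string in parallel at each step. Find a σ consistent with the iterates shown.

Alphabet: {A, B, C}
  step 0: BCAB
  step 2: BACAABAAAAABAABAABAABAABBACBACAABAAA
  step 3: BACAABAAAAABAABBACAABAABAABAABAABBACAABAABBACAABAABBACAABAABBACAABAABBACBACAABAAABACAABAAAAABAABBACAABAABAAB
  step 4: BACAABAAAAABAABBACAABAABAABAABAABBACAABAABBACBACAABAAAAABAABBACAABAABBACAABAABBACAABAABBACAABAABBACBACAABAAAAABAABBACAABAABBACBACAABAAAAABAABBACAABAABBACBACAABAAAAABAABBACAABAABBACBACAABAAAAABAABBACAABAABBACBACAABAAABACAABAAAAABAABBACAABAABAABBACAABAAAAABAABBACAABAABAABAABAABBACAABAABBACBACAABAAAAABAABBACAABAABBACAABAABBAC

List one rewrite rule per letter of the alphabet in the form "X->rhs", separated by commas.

A->AAB, B->BAC, C->AAA

  step 3 ⇒ step 4: BACAABAAAAABAABBACAABAABAABAABAABBACAABAABBACAABAABBACAABAABBACAABAABBACBACAABAAABACAABAAAAABAABBACAABAABAAB ⇒ BAC·AAB·AAA·AAB·AAB·BAC·AAB·AAB·AAB·AAB·AAB·BAC·AAB·AAB·BAC·BAC·AAB·AAA·AAB·AAB·BAC·AAB·AAB·BAC·AAB·AAB·BAC·AAB·AAB·BAC·AAB·AAB·BAC·BAC·AAB·AAA·AAB·AAB·BAC·AAB·AAB·BAC·BAC·AAB·AAA·AAB·AAB·BAC·AAB·AAB·BAC·BAC·AAB·AAA·AAB·AAB·BAC·AAB·AAB·BAC·BAC·AAB·AAA·AAB·AAB·BAC·AAB·AAB·BAC·BAC·AAB·AAA·BAC·AAB·AAA·AAB·AAB·BAC·AAB·AAB·AAB·BAC·AAB·AAA·AAB·AAB·BAC·AAB·AAB·AAB·AAB·AAB·BAC·AAB·AAB·BAC·BAC·AAB·AAA·AAB·AAB·BAC·AAB·AAB·BAC·AAB·AAB·BAC
    A ↦ AAB
    B ↦ BAC
    C ↦ AAA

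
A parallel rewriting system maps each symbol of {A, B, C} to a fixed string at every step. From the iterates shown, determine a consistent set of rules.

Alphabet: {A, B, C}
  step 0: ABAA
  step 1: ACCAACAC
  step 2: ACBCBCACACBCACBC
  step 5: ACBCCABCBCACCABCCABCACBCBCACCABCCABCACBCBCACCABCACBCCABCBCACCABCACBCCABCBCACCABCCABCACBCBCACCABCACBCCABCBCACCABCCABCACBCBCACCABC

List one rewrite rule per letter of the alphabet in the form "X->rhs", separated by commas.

A->AC, B->CA, C->BC

  step 1 ⇒ step 2: ACCAACAC ⇒ AC·BC·BC·AC·AC·BC·AC·BC
    A ↦ AC
    C ↦ BC
  step 0 ⇒ step 1: ABAA ⇒ AC·CA·AC·AC
    B ↦ CA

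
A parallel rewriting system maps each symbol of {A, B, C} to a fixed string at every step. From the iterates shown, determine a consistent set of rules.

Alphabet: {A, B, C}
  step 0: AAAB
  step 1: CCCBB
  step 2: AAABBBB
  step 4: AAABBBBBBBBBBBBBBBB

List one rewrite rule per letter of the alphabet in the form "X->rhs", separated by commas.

  step 1 ⇒ step 2: CCCBB ⇒ A·A·A·BB·BB
    B ↦ BB
    C ↦ A
  step 0 ⇒ step 1: AAAB ⇒ C·C·C·BB
    A ↦ C

A->C, B->BB, C->A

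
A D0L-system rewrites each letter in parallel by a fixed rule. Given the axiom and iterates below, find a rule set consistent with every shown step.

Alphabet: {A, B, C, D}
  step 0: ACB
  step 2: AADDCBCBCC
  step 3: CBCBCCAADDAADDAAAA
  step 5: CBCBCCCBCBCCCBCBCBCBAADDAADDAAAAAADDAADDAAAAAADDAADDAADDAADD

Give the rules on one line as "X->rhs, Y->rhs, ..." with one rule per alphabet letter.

A->CB, B->DD, C->AA, D->C

  step 2 ⇒ step 3: AADDCBCBCC ⇒ CB·CB·C·C·AA·DD·AA·DD·AA·AA
    A ↦ CB
    B ↦ DD
    C ↦ AA
    D ↦ C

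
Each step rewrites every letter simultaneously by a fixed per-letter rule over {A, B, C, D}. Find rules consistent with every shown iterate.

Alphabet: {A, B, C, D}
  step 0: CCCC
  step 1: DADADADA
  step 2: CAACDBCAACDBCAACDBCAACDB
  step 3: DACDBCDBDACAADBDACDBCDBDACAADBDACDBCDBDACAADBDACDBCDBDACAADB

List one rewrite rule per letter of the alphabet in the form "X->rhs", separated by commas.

A->CDB, B->DB, C->DA, D->CAA

  step 2 ⇒ step 3: CAACDBCAACDBCAACDBCAACDB ⇒ DA·CDB·CDB·DA·CAA·DB·DA·CDB·CDB·DA·CAA·DB·DA·CDB·CDB·DA·CAA·DB·DA·CDB·CDB·DA·CAA·DB
    A ↦ CDB
    B ↦ DB
    C ↦ DA
    D ↦ CAA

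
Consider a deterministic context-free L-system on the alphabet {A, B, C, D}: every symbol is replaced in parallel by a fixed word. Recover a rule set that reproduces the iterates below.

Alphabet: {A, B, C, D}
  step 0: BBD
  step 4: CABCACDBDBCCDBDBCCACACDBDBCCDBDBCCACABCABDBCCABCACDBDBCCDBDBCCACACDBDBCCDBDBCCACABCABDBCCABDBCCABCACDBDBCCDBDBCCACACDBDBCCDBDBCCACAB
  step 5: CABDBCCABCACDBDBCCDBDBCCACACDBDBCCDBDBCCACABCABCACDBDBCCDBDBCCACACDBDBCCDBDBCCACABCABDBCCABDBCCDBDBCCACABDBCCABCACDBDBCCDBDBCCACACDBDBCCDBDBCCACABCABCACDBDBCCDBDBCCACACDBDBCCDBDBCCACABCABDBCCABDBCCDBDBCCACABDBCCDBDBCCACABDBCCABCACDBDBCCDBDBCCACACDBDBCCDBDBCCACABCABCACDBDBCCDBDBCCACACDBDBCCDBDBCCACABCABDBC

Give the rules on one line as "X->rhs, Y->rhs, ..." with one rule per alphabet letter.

A->B, B->DBC, C->CA, D->CDB

  step 4 ⇒ step 5: CABCACDBDBCCDBDBCCACACDBDBCCDBDBCCACABCABDBCCABCACDBDBCCDBDBCCACACDBDBCCDBDBCCACABCABDBCCABDBCCABCACDBDBCCDBDBCCACACDBDBCCDBDBCCACAB ⇒ CA·B·DBC·CA·B·CA·CDB·DBC·CDB·DBC·CA·CA·CDB·DBC·CDB·DBC·CA·CA·B·CA·B·CA·CDB·DBC·CDB·DBC·CA·CA·CDB·DBC·CDB·DBC·CA·CA·B·CA·B·DBC·CA·B·DBC·CDB·DBC·CA·CA·B·DBC·CA·B·CA·CDB·DBC·CDB·DBC·CA·CA·CDB·DBC·CDB·DBC·CA·CA·B·CA·B·CA·CDB·DBC·CDB·DBC·CA·CA·CDB·DBC·CDB·DBC·CA·CA·B·CA·B·DBC·CA·B·DBC·CDB·DBC·CA·CA·B·DBC·CDB·DBC·CA·CA·B·DBC·CA·B·CA·CDB·DBC·CDB·DBC·CA·CA·CDB·DBC·CDB·DBC·CA·CA·B·CA·B·CA·CDB·DBC·CDB·DBC·CA·CA·CDB·DBC·CDB·DBC·CA·CA·B·CA·B·DBC
    A ↦ B
    B ↦ DBC
    C ↦ CA
    D ↦ CDB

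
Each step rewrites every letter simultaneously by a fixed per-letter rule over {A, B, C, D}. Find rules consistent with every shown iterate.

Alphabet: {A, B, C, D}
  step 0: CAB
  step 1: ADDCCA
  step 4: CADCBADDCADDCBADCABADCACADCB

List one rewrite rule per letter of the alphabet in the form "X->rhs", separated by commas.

  step 0 ⇒ step 1: CAB ⇒ AD·DC·CA
    A ↦ DC
    B ↦ CA
    C ↦ AD
    D ↦ B  (constrained at step 1)

A->DC, B->CA, C->AD, D->B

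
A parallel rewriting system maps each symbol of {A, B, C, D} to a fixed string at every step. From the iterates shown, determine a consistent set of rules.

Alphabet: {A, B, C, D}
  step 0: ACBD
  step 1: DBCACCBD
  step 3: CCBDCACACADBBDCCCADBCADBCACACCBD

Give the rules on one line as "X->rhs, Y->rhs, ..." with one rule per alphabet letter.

  step 0 ⇒ step 1: ACBD ⇒ DB·CA·CC·BD
    A ↦ DB
    B ↦ CC
    C ↦ CA
    D ↦ BD

A->DB, B->CC, C->CA, D->BD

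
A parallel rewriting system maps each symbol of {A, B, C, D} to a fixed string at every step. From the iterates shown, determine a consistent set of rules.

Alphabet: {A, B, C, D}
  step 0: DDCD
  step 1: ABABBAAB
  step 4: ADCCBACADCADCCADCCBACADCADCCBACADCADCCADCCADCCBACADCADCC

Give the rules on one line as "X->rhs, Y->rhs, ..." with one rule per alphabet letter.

A->C, B->ADC, C->BA, D->AB

  step 0 ⇒ step 1: DDCD ⇒ AB·AB·BA·AB
    C ↦ BA
    D ↦ AB
    A ↦ C  (constrained at step 1)
    B ↦ ADC  (constrained at step 1)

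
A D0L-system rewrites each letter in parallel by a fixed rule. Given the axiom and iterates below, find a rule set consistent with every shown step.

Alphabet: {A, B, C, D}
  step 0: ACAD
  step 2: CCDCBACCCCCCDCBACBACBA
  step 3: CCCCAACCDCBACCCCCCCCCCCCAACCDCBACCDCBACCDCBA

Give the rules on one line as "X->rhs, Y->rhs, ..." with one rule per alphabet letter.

A->CBA, B->D, C->CC, D->AA

  step 2 ⇒ step 3: CCDCBACCCCCCDCBACBACBA ⇒ CC·CC·AA·CC·D·CBA·CC·CC·CC·CC·CC·CC·AA·CC·D·CBA·CC·D·CBA·CC·D·CBA
    A ↦ CBA
    B ↦ D
    C ↦ CC
    D ↦ AA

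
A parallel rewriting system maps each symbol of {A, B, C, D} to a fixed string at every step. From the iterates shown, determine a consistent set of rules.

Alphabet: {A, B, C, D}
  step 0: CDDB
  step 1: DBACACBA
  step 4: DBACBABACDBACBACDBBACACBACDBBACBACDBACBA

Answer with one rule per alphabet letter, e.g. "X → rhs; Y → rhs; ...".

  step 0 ⇒ step 1: CDDB ⇒ DB·AC·AC·BA
    B ↦ BA
    C ↦ DB
    D ↦ AC
    A ↦ C  (constrained at step 1)

A->C, B->BA, C->DB, D->AC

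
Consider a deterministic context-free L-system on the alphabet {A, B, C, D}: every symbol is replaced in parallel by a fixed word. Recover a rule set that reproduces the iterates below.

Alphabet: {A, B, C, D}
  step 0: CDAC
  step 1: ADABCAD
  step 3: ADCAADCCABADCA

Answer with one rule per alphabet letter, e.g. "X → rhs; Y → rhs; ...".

A->C, B->A, C->AD, D->AB

  step 0 ⇒ step 1: CDAC ⇒ AD·AB·C·AD
    A ↦ C
    C ↦ AD
    D ↦ AB
    B ↦ A  (constrained at step 1)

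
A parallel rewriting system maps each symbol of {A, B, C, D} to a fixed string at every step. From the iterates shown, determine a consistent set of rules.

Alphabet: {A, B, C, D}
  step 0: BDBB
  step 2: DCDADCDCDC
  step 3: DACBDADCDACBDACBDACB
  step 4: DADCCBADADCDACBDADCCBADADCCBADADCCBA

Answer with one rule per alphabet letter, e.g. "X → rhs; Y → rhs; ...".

A->DC, B->A, C->CB, D->DA

  step 3 ⇒ step 4: DACBDADCDACBDACBDACB ⇒ DA·DC·CB·A·DA·DC·DA·CB·DA·DC·CB·A·DA·DC·CB·A·DA·DC·CB·A
    A ↦ DC
    B ↦ A
    C ↦ CB
    D ↦ DA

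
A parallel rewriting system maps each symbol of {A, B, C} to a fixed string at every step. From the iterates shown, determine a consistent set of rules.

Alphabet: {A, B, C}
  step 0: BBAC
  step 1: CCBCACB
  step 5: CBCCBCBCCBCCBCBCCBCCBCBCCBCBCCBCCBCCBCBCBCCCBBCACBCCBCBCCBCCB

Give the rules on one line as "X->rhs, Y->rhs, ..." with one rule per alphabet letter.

A->BCA, B->C, C->CB

  step 0 ⇒ step 1: BBAC ⇒ C·C·BCA·CB
    A ↦ BCA
    B ↦ C
    C ↦ CB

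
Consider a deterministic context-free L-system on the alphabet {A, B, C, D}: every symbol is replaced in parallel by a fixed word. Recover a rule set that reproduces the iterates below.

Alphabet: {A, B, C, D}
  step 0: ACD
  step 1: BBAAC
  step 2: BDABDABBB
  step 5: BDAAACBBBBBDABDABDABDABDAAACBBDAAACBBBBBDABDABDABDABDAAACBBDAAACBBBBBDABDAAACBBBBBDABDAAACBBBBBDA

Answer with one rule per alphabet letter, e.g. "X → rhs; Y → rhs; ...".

A->B, B->BDA, C->B, D->AAC

  step 1 ⇒ step 2: BBAAC ⇒ BDA·BDA·B·B·B
    A ↦ B
    B ↦ BDA
    C ↦ B
  step 0 ⇒ step 1: ACD ⇒ B·B·AAC
    D ↦ AAC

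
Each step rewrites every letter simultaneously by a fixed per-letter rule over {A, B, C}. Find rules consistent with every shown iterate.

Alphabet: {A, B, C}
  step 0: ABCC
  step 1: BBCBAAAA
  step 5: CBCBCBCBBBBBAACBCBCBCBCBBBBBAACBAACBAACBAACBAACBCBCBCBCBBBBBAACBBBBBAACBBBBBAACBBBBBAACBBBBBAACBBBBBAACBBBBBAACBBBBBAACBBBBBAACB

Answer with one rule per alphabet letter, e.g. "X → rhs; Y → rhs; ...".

A->BB, B->CB, C->AA

  step 0 ⇒ step 1: ABCC ⇒ BB·CB·AA·AA
    A ↦ BB
    B ↦ CB
    C ↦ AA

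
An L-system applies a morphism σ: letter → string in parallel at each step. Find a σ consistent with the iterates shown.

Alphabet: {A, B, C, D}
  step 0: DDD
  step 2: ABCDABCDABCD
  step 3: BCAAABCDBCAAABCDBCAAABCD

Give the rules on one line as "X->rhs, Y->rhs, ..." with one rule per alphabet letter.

  step 2 ⇒ step 3: ABCDABCDABCD ⇒ BC·AA·AB·CD·BC·AA·AB·CD·BC·AA·AB·CD
    A ↦ BC
    B ↦ AA
    C ↦ AB
    D ↦ CD

A->BC, B->AA, C->AB, D->CD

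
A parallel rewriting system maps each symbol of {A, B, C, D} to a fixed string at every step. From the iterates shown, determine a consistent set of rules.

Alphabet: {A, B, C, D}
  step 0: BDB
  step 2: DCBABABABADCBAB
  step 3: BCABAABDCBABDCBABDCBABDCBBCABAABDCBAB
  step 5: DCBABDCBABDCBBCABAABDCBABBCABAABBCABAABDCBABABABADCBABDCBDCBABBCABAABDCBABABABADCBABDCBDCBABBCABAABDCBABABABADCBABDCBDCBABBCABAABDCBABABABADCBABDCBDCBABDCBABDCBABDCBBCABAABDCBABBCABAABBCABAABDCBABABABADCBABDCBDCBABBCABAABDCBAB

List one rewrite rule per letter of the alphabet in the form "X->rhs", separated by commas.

A->DCB, B->AB, C->ABA, D->BC

  step 2 ⇒ step 3: DCBABABABADCBAB ⇒ BC·ABA·AB·DCB·AB·DCB·AB·DCB·AB·DCB·BC·ABA·AB·DCB·AB
    A ↦ DCB
    B ↦ AB
    C ↦ ABA
    D ↦ BC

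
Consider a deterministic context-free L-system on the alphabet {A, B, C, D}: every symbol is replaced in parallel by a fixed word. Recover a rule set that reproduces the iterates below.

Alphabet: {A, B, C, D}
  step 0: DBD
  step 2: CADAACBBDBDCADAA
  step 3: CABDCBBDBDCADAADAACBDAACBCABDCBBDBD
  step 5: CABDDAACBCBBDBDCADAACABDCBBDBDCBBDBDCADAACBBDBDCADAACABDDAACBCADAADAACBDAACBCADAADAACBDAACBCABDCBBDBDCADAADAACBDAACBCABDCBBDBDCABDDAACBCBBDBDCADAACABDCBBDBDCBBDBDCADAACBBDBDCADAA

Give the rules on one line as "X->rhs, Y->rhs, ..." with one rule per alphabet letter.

  step 2 ⇒ step 3: CADAACBBDBDCADAA ⇒ CA·BD·CB·BD·BD·CA·DAA·DAA·CB·DAA·CB·CA·BD·CB·BD·BD
    A ↦ BD
    B ↦ DAA
    C ↦ CA
    D ↦ CB

A->BD, B->DAA, C->CA, D->CB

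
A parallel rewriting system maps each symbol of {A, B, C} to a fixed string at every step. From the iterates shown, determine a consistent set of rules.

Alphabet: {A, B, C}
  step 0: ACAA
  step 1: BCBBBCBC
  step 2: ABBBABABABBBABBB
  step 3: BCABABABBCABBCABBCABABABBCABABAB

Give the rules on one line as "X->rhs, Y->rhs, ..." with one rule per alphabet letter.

A->BC, B->AB, C->BB

  step 2 ⇒ step 3: ABBBABABABBBABBB ⇒ BC·AB·AB·AB·BC·AB·BC·AB·BC·AB·AB·AB·BC·AB·AB·AB
    A ↦ BC
    B ↦ AB
  step 0 ⇒ step 1: ACAA ⇒ BC·BB·BC·BC
    C ↦ BB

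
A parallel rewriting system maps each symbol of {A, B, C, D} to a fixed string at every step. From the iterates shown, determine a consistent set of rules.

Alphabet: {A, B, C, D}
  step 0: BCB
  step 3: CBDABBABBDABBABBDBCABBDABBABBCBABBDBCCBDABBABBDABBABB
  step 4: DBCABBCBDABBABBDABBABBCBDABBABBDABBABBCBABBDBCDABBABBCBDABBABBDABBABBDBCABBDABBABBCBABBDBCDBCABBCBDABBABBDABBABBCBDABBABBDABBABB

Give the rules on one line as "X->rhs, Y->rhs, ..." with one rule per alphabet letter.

  step 3 ⇒ step 4: CBDABBABBDABBABBDBCABBDABBABBCBABBDBCCBDABBABBDABBABB ⇒ DBC·ABB·CB·D·ABB·ABB·D·ABB·ABB·CB·D·ABB·ABB·D·ABB·ABB·CB·ABB·DBC·D·ABB·ABB·CB·D·ABB·ABB·D·ABB·ABB·DBC·ABB·D·ABB·ABB·CB·ABB·DBC·DBC·ABB·CB·D·ABB·ABB·D·ABB·ABB·CB·D·ABB·ABB·D·ABB·ABB
    A ↦ D
    B ↦ ABB
    C ↦ DBC
    D ↦ CB

A->D, B->ABB, C->DBC, D->CB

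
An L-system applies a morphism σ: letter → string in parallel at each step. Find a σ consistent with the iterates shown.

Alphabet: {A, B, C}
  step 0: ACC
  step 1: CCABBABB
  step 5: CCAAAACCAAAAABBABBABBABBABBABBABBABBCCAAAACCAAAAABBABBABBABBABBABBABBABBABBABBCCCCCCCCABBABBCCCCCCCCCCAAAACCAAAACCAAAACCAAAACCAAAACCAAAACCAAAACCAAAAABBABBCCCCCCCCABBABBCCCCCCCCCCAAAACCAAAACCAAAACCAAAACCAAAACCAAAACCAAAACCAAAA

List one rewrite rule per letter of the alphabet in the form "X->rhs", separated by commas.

  step 0 ⇒ step 1: ACC ⇒ CC·ABB·ABB
    A ↦ CC
    C ↦ ABB
    B ↦ AA  (constrained at step 1)

A->CC, B->AA, C->ABB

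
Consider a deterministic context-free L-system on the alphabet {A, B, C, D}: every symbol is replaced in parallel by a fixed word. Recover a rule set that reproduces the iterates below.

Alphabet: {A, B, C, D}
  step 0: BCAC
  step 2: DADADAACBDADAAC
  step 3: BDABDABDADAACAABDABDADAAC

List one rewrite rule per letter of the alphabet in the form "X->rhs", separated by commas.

  step 2 ⇒ step 3: DADADAACBDADAAC ⇒ B·DA·B·DA·B·DA·DA·AC·AA·B·DA·B·DA·DA·AC
    A ↦ DA
    B ↦ AA
    C ↦ AC
    D ↦ B

A->DA, B->AA, C->AC, D->B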